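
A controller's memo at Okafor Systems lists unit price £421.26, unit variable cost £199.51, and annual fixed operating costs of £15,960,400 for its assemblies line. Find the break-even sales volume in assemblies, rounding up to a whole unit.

71,975 assemblies

Each unit contributes £421.26 − £199.51 = £221.75.
Break-even volume = fixed costs ÷ CM per unit = £15,960,400 ÷ £221.75 = 71,974.75, so 71,975 assemblies.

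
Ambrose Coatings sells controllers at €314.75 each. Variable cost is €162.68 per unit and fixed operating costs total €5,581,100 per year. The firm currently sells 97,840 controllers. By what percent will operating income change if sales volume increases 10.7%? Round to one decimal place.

At 97,840 units, contribution = 97,840 × €152.07 = €14,878,528.80.
Operating income = contribution − fixed costs = €14,878,528.80 − €5,581,100 = €9,297,428.80.
So DOL = total CM / EBIT = €14,878,528.80 / €9,297,428.80 = 1.6003.
%ΔEBIT = DOL × %ΔSales = 1.6003 × +10.7% = +17.1%.

+17.1%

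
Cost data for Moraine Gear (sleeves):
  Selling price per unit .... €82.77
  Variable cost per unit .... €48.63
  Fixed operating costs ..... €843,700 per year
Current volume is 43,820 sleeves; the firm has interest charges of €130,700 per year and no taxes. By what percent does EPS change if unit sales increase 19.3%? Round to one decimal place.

Total contribution margin = 43,820 × €34.14 = €1,496,014.80.
Operating income = contribution − fixed costs = €1,496,014.80 − €843,700 = €652,314.80.
Interest = €130,700.00, so EBIT − I = €521,614.80.
DCL = total CM / (EBIT − I) = €1,496,014.80 / €521,614.80 = 2.8680.
%ΔEPS = DCL × %ΔSales = 2.8680 × +19.3% = +55.4%.

+55.4%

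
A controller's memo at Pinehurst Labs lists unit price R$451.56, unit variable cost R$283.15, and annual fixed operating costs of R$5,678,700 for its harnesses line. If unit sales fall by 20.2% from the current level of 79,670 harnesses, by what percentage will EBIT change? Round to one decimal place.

-35.0%

Total contribution margin = 79,670 × R$168.41 = R$13,417,224.70.
EBIT = R$13,417,224.70 − R$5,678,700 = R$7,738,524.70.
DOL = contribution ÷ EBIT = R$13,417,224.70 ÷ R$7,738,524.70 = 1.7338.
%ΔEBIT = DOL × %ΔSales = 1.7338 × -20.2% = -35.0%.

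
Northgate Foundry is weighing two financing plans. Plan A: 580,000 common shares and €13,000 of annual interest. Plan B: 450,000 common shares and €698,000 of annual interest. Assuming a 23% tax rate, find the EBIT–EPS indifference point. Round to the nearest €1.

€3,069,154

Set EPS_A = EPS_B: (EBIT − €13,000)(1 − 0.23) ÷ 580,000 = (EBIT − €698,000)(1 − 0.23) ÷ 450,000.
Cancelling (1 − t) and cross-multiplying: 450,000·(EBIT − 13,000) = 580,000·(EBIT − 698,000).
EBIT × (580,000 − 450,000) = 698,000 × 580,000 − 13,000 × 450,000 = 398,990,000,000, so EBIT = 398,990,000,000 ÷ 130,000 = 3,069,153.85.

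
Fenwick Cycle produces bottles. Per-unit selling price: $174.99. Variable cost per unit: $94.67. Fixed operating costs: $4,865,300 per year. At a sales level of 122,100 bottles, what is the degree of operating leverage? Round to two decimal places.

1.98

At 122,100 units, contribution = 122,100 × $80.32 = $9,807,072.00.
EBIT = $9,807,072.00 − $4,865,300 = $4,941,772.00.
Degree of operating leverage = $9,807,072.00 / $4,941,772.00 = 1.9845.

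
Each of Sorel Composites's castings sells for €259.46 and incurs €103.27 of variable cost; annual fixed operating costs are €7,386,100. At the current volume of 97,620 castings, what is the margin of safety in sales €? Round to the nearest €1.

€13,058,830

Contribution margin per unit = €259.46 − €103.27 = €156.19. Break-even units = €7,386,100 ÷ €156.19 = 47,289.20; break-even revenue = 47,289.20 × €259.46 = €12,269,655.59.
Current sales = 97,620 × €259.46 = €25,328,485.20.
Margin of safety = €25,328,485.20 − €12,269,655.59 = €13,058,830.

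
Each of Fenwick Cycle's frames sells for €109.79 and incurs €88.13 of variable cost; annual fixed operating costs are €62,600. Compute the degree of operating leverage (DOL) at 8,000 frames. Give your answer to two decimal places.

Contribution at this volume is 8,000 × €21.66 = €173,280.00.
Subtracting fixed costs: EBIT = €173,280.00 − €62,600 = €110,680.00.
DOL = contribution ÷ EBIT = €173,280.00 ÷ €110,680.00 = 1.5656.

1.57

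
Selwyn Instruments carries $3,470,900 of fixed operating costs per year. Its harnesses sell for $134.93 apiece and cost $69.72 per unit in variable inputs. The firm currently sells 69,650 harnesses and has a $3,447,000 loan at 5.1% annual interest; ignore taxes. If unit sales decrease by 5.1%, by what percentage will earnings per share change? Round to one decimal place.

Contribution at this volume is 69,650 × $65.21 = $4,541,876.50.
EBIT = $4,541,876.50 − $3,470,900 = $1,070,976.50.
After interest of $175,797.00, pre-tax earnings = $895,179.50.
DCL = total CM / (EBIT − I) = $4,541,876.50 / $895,179.50 = 5.0737.
%ΔEPS = DCL × %ΔSales = 5.0737 × -5.1% = -25.9%.

-25.9%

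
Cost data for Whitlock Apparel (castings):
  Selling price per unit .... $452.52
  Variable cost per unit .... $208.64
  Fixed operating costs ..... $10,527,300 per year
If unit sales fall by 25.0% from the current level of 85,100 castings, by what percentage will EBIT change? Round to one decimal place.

-50.7%

Total contribution margin = 85,100 × $243.88 = $20,754,188.00.
Subtracting fixed costs: EBIT = $20,754,188.00 − $10,527,300 = $10,226,888.00.
Degree of operating leverage = $20,754,188.00 / $10,226,888.00 = 2.0294.
%ΔEBIT = DOL × %ΔSales = 2.0294 × -25.0% = -50.7%.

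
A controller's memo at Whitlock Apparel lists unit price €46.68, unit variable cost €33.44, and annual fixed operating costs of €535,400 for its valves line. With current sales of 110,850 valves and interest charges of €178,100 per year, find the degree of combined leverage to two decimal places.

1.95

Contribution at this volume is 110,850 × €13.24 = €1,467,654.00.
EBIT = €1,467,654.00 − €535,400 = €932,254.00. Interest = €178,100.00.
DOL = €1,467,654.00 ÷ €932,254.00 = 1.5743; DFL = €932,254.00 ÷ €754,154.00 = 1.2362.
Combined leverage = 1.5743 × 1.2362 = 1.9461.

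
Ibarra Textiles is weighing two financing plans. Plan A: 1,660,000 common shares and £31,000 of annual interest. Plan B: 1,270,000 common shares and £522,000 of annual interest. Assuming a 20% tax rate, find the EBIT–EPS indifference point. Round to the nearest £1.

At indifference, (EBIT − 31,000)(1 − t)/1,660,000 = (EBIT − 522,000)(1 − t)/1,270,000.
Cancelling (1 − t) and cross-multiplying: 1,270,000·(EBIT − 31,000) = 1,660,000·(EBIT − 522,000).
EBIT × (1,660,000 − 1,270,000) = 522,000 × 1,660,000 − 31,000 × 1,270,000 = 827,150,000,000, so EBIT = 827,150,000,000 ÷ 390,000 = 2,120,897.44.

£2,120,897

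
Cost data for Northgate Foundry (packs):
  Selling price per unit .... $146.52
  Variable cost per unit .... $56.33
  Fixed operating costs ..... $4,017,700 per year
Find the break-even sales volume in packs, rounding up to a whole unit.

44,548 packs

Each unit contributes $146.52 − $56.33 = $90.19.
Break-even volume = fixed costs ÷ CM per unit = $4,017,700 ÷ $90.19 = 44,547.07, so 44,548 packs.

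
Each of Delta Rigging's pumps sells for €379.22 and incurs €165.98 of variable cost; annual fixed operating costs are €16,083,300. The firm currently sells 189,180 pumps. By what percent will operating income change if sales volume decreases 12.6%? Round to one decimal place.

Total contribution margin = 189,180 × €213.24 = €40,340,743.20.
Operating income = contribution − fixed costs = €40,340,743.20 − €16,083,300 = €24,257,443.20.
So DOL = total CM / EBIT = €40,340,743.20 / €24,257,443.20 = 1.6630.
%ΔEBIT = DOL × %ΔSales = 1.6630 × -12.6% = -21.0%.

-21.0%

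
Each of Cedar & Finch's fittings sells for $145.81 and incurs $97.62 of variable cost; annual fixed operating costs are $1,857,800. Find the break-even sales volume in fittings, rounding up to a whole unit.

38,552 fittings

Unit CM = price − variable cost = $145.81 − $97.62 = $48.19.
Units to break even: $1,857,800 ÷ $48.19 = 38,551.57, rounded up to 38,552.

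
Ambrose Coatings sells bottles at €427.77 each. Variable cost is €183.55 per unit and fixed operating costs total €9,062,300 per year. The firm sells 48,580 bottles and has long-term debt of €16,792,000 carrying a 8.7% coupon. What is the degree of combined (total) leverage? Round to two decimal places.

Contribution at this volume is 48,580 × €244.22 = €11,864,207.60.
Subtracting fixed costs: EBIT = €11,864,207.60 − €9,062,300 = €2,801,907.60. Interest = €1,460,904.00.
DOL = €11,864,207.60 ÷ €2,801,907.60 = 4.2343; DFL = €2,801,907.60 ÷ €1,341,003.60 = 2.0894.
Combined leverage = 4.2343 × 2.0894 = 8.8471.

8.85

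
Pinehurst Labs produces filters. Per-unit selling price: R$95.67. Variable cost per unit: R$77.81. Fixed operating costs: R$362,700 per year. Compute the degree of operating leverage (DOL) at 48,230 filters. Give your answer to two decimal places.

1.73

At 48,230 units, contribution = 48,230 × R$17.86 = R$861,387.80.
Operating income = contribution − fixed costs = R$861,387.80 − R$362,700 = R$498,687.80.
DOL = contribution ÷ EBIT = R$861,387.80 ÷ R$498,687.80 = 1.7273.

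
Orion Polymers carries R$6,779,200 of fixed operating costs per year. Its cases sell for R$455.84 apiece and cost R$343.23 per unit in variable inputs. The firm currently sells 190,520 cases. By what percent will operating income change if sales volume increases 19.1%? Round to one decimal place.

Contribution at this volume is 190,520 × R$112.61 = R$21,454,457.20.
Subtracting fixed costs: EBIT = R$21,454,457.20 − R$6,779,200 = R$14,675,257.20.
DOL = contribution ÷ EBIT = R$21,454,457.20 ÷ R$14,675,257.20 = 1.4619.
Operating income changes by 1.4619 × +19.1% = +27.9%.

+27.9%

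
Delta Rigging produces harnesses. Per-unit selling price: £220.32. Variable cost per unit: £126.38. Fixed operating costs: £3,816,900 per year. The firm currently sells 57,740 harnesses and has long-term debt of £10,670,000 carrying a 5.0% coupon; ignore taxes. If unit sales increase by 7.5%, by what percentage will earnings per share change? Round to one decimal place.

+37.9%

Total contribution margin = 57,740 × £93.94 = £5,424,095.60.
Operating income = contribution − fixed costs = £5,424,095.60 − £3,816,900 = £1,607,195.60.
Interest = £533,500.00, so EBIT − I = £1,073,695.60.
Degree of combined leverage = contribution ÷ (EBIT − I) = £5,424,095.60 ÷ £1,073,695.60 = 5.0518.
EPS therefore changes by 5.0518 × (+7.5%) = +37.9%.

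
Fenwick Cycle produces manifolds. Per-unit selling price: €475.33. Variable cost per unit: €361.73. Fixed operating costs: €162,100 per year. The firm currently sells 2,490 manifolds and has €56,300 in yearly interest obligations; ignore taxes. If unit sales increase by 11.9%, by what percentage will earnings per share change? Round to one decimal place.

Contribution at this volume is 2,490 × €113.60 = €282,864.00.
EBIT = €282,864.00 − €162,100 = €120,764.00.
Interest = €56,300.00, so EBIT − I = €64,464.00.
DCL = total CM / (EBIT − I) = €282,864.00 / €64,464.00 = 4.3879.
EPS therefore changes by 4.3879 × (+11.9%) = +52.2%.

+52.2%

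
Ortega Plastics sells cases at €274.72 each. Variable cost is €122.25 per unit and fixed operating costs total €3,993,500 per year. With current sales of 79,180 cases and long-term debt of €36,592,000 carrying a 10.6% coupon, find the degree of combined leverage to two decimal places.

2.87

Total contribution margin = 79,180 × €152.47 = €12,072,574.60.
Operating income = contribution − fixed costs = €12,072,574.60 − €3,993,500 = €8,079,074.60. Interest = €3,878,752.00, so EBIT − I = €4,200,322.60.
DCL = contribution ÷ (EBIT − I) = €12,072,574.60 ÷ €4,200,322.60 = 2.8742.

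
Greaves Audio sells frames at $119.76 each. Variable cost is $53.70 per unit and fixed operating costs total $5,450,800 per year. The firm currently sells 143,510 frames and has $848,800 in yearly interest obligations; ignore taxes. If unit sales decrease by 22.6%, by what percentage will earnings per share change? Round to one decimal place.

-67.4%

Contribution at this volume is 143,510 × $66.06 = $9,480,270.60.
Subtracting fixed costs: EBIT = $9,480,270.60 − $5,450,800 = $4,029,470.60.
After interest of $848,800.00, pre-tax earnings = $3,180,670.60.
DCL = total CM / (EBIT − I) = $9,480,270.60 / $3,180,670.60 = 2.9806.
EPS therefore changes by 2.9806 × (-22.6%) = -67.4%.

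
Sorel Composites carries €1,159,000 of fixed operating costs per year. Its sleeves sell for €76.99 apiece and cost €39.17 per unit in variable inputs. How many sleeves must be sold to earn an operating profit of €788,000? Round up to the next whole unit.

Unit CM = price − variable cost = €76.99 − €39.17 = €37.82.
Units = (FC + target) / CM = (€1,159,000 + €788,000) / €37.82 = 51,480.70, so 51,481 sleeves.

51,481 sleeves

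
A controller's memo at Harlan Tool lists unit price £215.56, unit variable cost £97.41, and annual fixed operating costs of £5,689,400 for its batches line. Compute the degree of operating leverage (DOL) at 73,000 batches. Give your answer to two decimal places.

2.94

Contribution at this volume is 73,000 × £118.15 = £8,624,950.00.
Subtracting fixed costs: EBIT = £8,624,950.00 − £5,689,400 = £2,935,550.00.
Degree of operating leverage = £8,624,950.00 / £2,935,550.00 = 2.9381.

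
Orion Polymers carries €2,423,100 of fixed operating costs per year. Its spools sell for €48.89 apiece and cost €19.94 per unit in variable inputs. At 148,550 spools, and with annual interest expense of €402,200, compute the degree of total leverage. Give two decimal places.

Total contribution margin = 148,550 × €28.95 = €4,300,522.50.
Subtracting fixed costs: EBIT = €4,300,522.50 − €2,423,100 = €1,877,422.50. Interest = €402,200.00, so EBIT − I = €1,475,222.50.
DCL = contribution ÷ (EBIT − I) = €4,300,522.50 ÷ €1,475,222.50 = 2.9152.

2.92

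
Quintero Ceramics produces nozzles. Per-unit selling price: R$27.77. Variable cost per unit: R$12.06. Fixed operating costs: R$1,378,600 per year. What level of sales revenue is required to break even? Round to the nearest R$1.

R$2,436,901

CM per unit = R$27.77 − R$12.06 = R$15.71; CM ratio = R$15.71 / R$27.77 = 0.5657.
Break-even revenue = fixed costs × price ÷ CM = R$1,378,600 × R$27.77 ÷ R$15.71 = R$2,436,901.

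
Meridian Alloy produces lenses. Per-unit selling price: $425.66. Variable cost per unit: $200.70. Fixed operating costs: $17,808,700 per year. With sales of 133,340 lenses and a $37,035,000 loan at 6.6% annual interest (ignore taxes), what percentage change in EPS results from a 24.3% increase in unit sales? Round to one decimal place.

Total contribution margin = 133,340 × $224.96 = $29,996,166.40.
Operating income = contribution − fixed costs = $29,996,166.40 − $17,808,700 = $12,187,466.40.
After interest of $2,444,310.00, pre-tax earnings = $9,743,156.40.
Degree of combined leverage = contribution ÷ (EBIT − I) = $29,996,166.40 ÷ $9,743,156.40 = 3.0787.
EPS therefore changes by 3.0787 × (+24.3%) = +74.8%.

+74.8%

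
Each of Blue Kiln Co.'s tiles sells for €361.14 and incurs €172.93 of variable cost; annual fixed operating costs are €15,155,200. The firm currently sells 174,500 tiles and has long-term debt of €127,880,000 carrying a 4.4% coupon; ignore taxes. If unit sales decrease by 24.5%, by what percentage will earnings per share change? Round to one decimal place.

Total contribution margin = 174,500 × €188.21 = €32,842,645.00.
EBIT = €32,842,645.00 − €15,155,200 = €17,687,445.00.
Interest = €5,626,720.00, so EBIT − I = €12,060,725.00.
Degree of combined leverage = contribution ÷ (EBIT − I) = €32,842,645.00 ÷ €12,060,725.00 = 2.7231.
%ΔEPS = DCL × %ΔSales = 2.7231 × -24.5% = -66.7%.

-66.7%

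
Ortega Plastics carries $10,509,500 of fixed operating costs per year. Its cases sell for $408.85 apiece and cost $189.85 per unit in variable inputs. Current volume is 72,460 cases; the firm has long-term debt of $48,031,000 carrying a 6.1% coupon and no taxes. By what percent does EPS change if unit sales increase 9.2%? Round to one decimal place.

At 72,460 units, contribution = 72,460 × $219.00 = $15,868,740.00.
Operating income = contribution − fixed costs = $15,868,740.00 − $10,509,500 = $5,359,240.00.
After interest of $2,929,891.00, pre-tax earnings = $2,429,349.00.
Degree of combined leverage = contribution ÷ (EBIT − I) = $15,868,740.00 ÷ $2,429,349.00 = 6.5321.
EPS therefore changes by 6.5321 × (+9.2%) = +60.1%.

+60.1%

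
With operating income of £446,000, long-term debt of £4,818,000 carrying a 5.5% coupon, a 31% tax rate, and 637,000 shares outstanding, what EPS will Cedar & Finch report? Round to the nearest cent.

Interest = £264,990.00, so EBT = £446,000 − £264,990.00 = £181,010.00.
After tax at 31%: net income = £181,010.00 × 0.69 = £124,896.90.
Per share: £124,896.90 / 637,000 shares = £0.20.

£0.20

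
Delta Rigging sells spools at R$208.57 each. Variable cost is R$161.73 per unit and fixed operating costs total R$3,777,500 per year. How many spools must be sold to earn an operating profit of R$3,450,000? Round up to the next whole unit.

Contribution margin per unit = R$208.57 − R$161.73 = R$46.84.
Need Q such that Q × R$46.84 − R$3,777,500 = R$3,450,000, i.e. Q = R$7,227,500 / R$46.84 = 154,301.88 → 154,302.

154,302 spools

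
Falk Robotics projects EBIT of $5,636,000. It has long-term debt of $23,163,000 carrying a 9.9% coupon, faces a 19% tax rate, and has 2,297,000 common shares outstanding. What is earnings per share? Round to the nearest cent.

Pre-tax income = $5,636,000 − $2,293,137.00 = $3,342,863.00.
After tax at 19%: net income = $3,342,863.00 × 0.81 = $2,707,719.03.
Per share: $2,707,719.03 / 2,297,000 shares = $1.18.

$1.18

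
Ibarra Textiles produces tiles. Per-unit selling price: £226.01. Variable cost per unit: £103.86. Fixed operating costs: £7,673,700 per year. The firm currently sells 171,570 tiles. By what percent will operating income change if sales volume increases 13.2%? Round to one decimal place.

Contribution at this volume is 171,570 × £122.15 = £20,957,275.50.
Subtracting fixed costs: EBIT = £20,957,275.50 − £7,673,700 = £13,283,575.50.
So DOL = total CM / EBIT = £20,957,275.50 / £13,283,575.50 = 1.5777.
Operating income changes by 1.5777 × +13.2% = +20.8%.

+20.8%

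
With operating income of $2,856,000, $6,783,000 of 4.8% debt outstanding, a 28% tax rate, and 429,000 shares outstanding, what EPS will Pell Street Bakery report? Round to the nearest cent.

$4.25

Pre-tax income = $2,856,000 − $325,584.00 = $2,530,416.00.
Net income = $2,530,416.00 × (1 − 0.28) = $1,821,899.52.
Per share: $1,821,899.52 / 429,000 shares = $4.25.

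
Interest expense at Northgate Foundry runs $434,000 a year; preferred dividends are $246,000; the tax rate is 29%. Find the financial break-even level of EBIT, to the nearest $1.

$780,479

Preferred dividends are paid after tax, so their pre-tax equivalent is $246,000 ÷ (1 − 0.29) = $346,478.87.
Financial break-even EBIT = interest + D_p ÷ (1 − t) = $434,000 + $346,478.87 = $780,478.87.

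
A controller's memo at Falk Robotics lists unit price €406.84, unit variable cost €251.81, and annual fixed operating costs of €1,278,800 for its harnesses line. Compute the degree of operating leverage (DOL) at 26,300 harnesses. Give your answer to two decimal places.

Total contribution margin = 26,300 × €155.03 = €4,077,289.00.
Operating income = contribution − fixed costs = €4,077,289.00 − €1,278,800 = €2,798,489.00.
DOL = contribution ÷ EBIT = €4,077,289.00 ÷ €2,798,489.00 = 1.4570.

1.46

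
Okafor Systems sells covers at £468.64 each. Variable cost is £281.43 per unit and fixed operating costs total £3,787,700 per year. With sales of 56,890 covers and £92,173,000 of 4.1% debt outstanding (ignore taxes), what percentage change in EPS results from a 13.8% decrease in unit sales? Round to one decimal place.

-47.7%

Contribution at this volume is 56,890 × £187.21 = £10,650,376.90.
Subtracting fixed costs: EBIT = £10,650,376.90 − £3,787,700 = £6,862,676.90.
Interest = £3,779,093.00, so EBIT − I = £3,083,583.90.
Degree of combined leverage = contribution ÷ (EBIT − I) = £10,650,376.90 ÷ £3,083,583.90 = 3.4539.
EPS therefore changes by 3.4539 × (-13.8%) = -47.7%.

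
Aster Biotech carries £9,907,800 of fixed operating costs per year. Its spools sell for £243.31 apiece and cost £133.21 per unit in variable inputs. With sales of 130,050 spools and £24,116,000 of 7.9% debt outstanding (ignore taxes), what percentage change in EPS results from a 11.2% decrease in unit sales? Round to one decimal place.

-64.0%

Contribution at this volume is 130,050 × £110.10 = £14,318,505.00.
EBIT = £14,318,505.00 − £9,907,800 = £4,410,705.00.
Interest = £1,905,164.00, so EBIT − I = £2,505,541.00.
Degree of combined leverage = contribution ÷ (EBIT − I) = £14,318,505.00 ÷ £2,505,541.00 = 5.7147.
EPS therefore changes by 5.7147 × (-11.2%) = -64.0%.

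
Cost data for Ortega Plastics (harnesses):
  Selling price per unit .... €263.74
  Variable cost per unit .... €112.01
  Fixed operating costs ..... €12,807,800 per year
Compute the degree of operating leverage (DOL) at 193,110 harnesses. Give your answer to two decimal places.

Contribution at this volume is 193,110 × €151.73 = €29,300,580.30.
EBIT = €29,300,580.30 − €12,807,800 = €16,492,780.30.
So DOL = total CM / EBIT = €29,300,580.30 / €16,492,780.30 = 1.7766.

1.78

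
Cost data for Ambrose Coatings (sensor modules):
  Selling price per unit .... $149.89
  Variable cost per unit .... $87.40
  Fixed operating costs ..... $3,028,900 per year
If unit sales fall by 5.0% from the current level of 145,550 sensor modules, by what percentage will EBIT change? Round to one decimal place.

At 145,550 units, contribution = 145,550 × $62.49 = $9,095,419.50.
Subtracting fixed costs: EBIT = $9,095,419.50 − $3,028,900 = $6,066,519.50.
Degree of operating leverage = $9,095,419.50 / $6,066,519.50 = 1.4993.
Operating income changes by 1.4993 × -5.0% = -7.5%.

-7.5%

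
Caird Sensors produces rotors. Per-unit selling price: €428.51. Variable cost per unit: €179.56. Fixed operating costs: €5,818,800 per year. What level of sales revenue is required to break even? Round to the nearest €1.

CM per unit = €428.51 − €179.56 = €248.95; CM ratio = €248.95 / €428.51 = 0.5810.
Break-even revenue = fixed costs × price ÷ CM = €5,818,800 × €428.51 ÷ €248.95 = €10,015,722.

€10,015,722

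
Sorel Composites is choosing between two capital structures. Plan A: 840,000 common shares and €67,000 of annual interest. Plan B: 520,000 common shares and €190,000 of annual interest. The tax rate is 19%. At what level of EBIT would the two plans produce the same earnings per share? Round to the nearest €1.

€389,875

At indifference, (EBIT − 67,000)(1 − t)/840,000 = (EBIT − 190,000)(1 − t)/520,000.
The (1 − t) factor cancels: (EBIT − 67,000) × 520,000 = (EBIT − 190,000) × 840,000.
EBIT × (840,000 − 520,000) = 190,000 × 840,000 − 67,000 × 520,000 = 124,760,000,000, so EBIT = 124,760,000,000 ÷ 320,000 = 389,875.00.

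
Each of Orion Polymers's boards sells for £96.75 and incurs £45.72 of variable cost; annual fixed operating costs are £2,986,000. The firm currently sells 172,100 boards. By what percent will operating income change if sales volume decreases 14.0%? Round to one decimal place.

At 172,100 units, contribution = 172,100 × £51.03 = £8,782,263.00.
Subtracting fixed costs: EBIT = £8,782,263.00 − £2,986,000 = £5,796,263.00.
Degree of operating leverage = £8,782,263.00 / £5,796,263.00 = 1.5152.
So EBIT moves 1.5152 × (-14.0%) = -21.2%.

-21.2%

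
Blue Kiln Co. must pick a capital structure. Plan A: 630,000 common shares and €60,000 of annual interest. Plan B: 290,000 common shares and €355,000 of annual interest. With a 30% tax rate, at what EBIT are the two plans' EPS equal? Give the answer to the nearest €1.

€606,618

Set EPS_A = EPS_B: (EBIT − €60,000)(1 − 0.30) ÷ 630,000 = (EBIT − €355,000)(1 − 0.30) ÷ 290,000.
The (1 − t) factor cancels: (EBIT − 60,000) × 290,000 = (EBIT − 355,000) × 630,000.
Solving, EBIT = (355,000·630,000 − 60,000·290,000) / (630,000 − 290,000) = 206,250,000,000 / 340,000 = 606,617.65.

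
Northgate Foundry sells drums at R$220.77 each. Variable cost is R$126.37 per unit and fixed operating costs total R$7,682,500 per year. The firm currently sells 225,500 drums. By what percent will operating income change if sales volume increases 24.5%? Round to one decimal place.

+38.3%

At 225,500 units, contribution = 225,500 × R$94.40 = R$21,287,200.00.
EBIT = R$21,287,200.00 − R$7,682,500 = R$13,604,700.00.
Degree of operating leverage = R$21,287,200.00 / R$13,604,700.00 = 1.5647.
%ΔEBIT = DOL × %ΔSales = 1.5647 × +24.5% = +38.3%.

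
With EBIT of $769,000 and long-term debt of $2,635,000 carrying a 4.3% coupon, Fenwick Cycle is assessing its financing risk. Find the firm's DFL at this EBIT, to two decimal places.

Annual interest charges come to $113,305.00.
Degree of financial leverage = EBIT / (EBIT − interest) = $769,000 / $655,695.00 = 1.1728.

1.17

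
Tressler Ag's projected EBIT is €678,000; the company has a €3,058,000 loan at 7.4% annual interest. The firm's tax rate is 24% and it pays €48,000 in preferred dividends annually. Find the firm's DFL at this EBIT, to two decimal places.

Interest = €226,292.00.
Preferred dividends grossed up pre-tax: €48,000 / (1 − 0.24) = €63,157.89.
DFL = EBIT ÷ [EBIT − I − D_p/(1−t)] = €678,000 ÷ [€678,000 − €226,292.00 − €63,157.89] = €678,000 ÷ €388,550.11 = 1.7449.

1.74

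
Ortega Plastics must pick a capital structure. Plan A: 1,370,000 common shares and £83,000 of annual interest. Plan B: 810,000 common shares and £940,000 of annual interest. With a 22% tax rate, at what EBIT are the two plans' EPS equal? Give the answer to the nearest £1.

£2,179,589

At indifference, (EBIT − 83,000)(1 − t)/1,370,000 = (EBIT − 940,000)(1 − t)/810,000.
Cancelling (1 − t) and cross-multiplying: 810,000·(EBIT − 83,000) = 1,370,000·(EBIT − 940,000).
Solving, EBIT = (940,000·1,370,000 − 83,000·810,000) / (1,370,000 − 810,000) = 1,220,570,000,000 / 560,000 = 2,179,589.29.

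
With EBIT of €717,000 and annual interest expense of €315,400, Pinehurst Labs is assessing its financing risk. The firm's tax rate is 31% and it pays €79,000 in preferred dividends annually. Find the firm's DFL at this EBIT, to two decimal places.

Interest = €315,400.00.
Pre-tax preferred-dividend burden = €79,000 ÷ (1 − 0.31) = €114,492.75.
DFL = EBIT ÷ [EBIT − I − D_p/(1−t)] = €717,000 ÷ [€717,000 − €315,400.00 − €114,492.75] = €717,000 ÷ €287,107.25 = 2.4973.

2.50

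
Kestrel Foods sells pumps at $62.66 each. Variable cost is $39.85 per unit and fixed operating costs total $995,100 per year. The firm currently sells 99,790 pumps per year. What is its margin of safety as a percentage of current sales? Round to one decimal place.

Contribution margin per unit = $62.66 − $39.85 = $22.81. Break-even units = $995,100 ÷ $22.81 = 43,625.60; break-even revenue = 43,625.60 × $62.66 = $2,733,580.27.
Actual sales revenue = 99,790 × $62.66 = $6,252,841.40.
Margin of safety = ($6,252,841.40 − $2,733,580.27) ÷ $6,252,841.40 = 56.3%.

56.3%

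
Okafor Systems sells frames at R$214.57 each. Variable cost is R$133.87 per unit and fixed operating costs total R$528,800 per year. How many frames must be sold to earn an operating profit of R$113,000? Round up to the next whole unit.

7,953 frames

Contribution margin per unit = R$214.57 − R$133.87 = R$80.70.
Units = (FC + target) / CM = (R$528,800 + R$113,000) / R$80.70 = 7,952.91, so 7,953 frames.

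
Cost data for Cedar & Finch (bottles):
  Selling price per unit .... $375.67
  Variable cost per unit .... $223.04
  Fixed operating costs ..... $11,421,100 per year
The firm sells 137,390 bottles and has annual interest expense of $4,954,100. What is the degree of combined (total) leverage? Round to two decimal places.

4.56

Total contribution margin = 137,390 × $152.63 = $20,969,835.70.
Subtracting fixed costs: EBIT = $20,969,835.70 − $11,421,100 = $9,548,735.70. Interest = $4,954,100.00.
DOL = $20,969,835.70 ÷ $9,548,735.70 = 2.1961; DFL = $9,548,735.70 ÷ $4,594,635.70 = 2.0782.
Combined leverage = 2.1961 × 2.0782 = 4.5639.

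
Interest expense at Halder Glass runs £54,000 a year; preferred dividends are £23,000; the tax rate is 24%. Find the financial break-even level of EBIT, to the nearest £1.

Grossing the preferred dividend up to pre-tax terms: £23,000 / (1 − 0.24) = £30,263.16.
EPS = 0 when EBIT covers interest plus the pre-tax preferred burden: £54,000 + £30,263.16 = £84,263.16.

£84,263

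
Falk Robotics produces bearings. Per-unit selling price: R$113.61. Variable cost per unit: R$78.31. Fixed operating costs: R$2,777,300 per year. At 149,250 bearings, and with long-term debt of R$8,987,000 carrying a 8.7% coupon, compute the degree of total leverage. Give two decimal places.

Contribution at this volume is 149,250 × R$35.30 = R$5,268,525.00.
Subtracting fixed costs: EBIT = R$5,268,525.00 − R$2,777,300 = R$2,491,225.00. Interest = R$781,869.00, so EBIT − I = R$1,709,356.00.
Degree of total leverage = total CM / (EBIT − interest) = R$5,268,525.00 / R$1,709,356.00 = 3.0822.

3.08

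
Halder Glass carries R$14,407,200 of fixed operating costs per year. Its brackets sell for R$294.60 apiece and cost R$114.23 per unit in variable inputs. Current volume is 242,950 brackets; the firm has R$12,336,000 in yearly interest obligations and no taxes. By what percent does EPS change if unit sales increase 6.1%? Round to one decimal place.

+15.7%

Contribution at this volume is 242,950 × R$180.37 = R$43,820,891.50.
Operating income = contribution − fixed costs = R$43,820,891.50 − R$14,407,200 = R$29,413,691.50.
Interest = R$12,336,000.00, so EBIT − I = R$17,077,691.50.
DCL = total CM / (EBIT − I) = R$43,820,891.50 / R$17,077,691.50 = 2.5660.
EPS therefore changes by 2.5660 × (+6.1%) = +15.7%.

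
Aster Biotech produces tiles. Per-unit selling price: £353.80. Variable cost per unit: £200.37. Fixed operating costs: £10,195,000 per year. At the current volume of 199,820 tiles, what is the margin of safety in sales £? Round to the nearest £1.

£47,187,283

Contribution margin per unit = £353.80 − £200.37 = £153.43. Break-even units = £10,195,000 ÷ £153.43 = 66,447.24; break-even revenue = 66,447.24 × £353.80 = £23,509,033.44.
Actual sales revenue = 199,820 × £353.80 = £70,696,316.00.
Margin of safety = £70,696,316.00 − £23,509,033.44 = £47,187,283.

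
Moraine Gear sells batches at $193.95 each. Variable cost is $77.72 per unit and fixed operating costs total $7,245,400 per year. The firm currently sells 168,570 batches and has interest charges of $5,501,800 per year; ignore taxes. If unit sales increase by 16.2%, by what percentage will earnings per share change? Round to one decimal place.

At 168,570 units, contribution = 168,570 × $116.23 = $19,592,891.10.
EBIT = $19,592,891.10 − $7,245,400 = $12,347,491.10.
Interest = $5,501,800.00, so EBIT − I = $6,845,691.10.
DCL = total CM / (EBIT − I) = $19,592,891.10 / $6,845,691.10 = 2.8621.
%ΔEPS = DCL × %ΔSales = 2.8621 × +16.2% = +46.4%.

+46.4%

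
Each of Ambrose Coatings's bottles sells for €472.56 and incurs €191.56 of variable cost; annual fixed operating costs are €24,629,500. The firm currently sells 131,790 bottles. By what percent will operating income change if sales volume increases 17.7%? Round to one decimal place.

At 131,790 units, contribution = 131,790 × €281.00 = €37,032,990.00.
EBIT = €37,032,990.00 − €24,629,500 = €12,403,490.00.
DOL = contribution ÷ EBIT = €37,032,990.00 ÷ €12,403,490.00 = 2.9857.
%ΔEBIT = DOL × %ΔSales = 2.9857 × +17.7% = +52.8%.

+52.8%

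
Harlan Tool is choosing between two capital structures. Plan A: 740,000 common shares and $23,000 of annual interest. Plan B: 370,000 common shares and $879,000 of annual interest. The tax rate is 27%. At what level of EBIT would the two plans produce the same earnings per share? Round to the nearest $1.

Set EPS_A = EPS_B: (EBIT − $23,000)(1 − 0.27) ÷ 740,000 = (EBIT − $879,000)(1 − 0.27) ÷ 370,000.
Cancelling (1 − t) and cross-multiplying: 370,000·(EBIT − 23,000) = 740,000·(EBIT − 879,000).
Solving, EBIT = (879,000·740,000 − 23,000·370,000) / (740,000 − 370,000) = 641,950,000,000 / 370,000 = 1,735,000.00.

$1,735,000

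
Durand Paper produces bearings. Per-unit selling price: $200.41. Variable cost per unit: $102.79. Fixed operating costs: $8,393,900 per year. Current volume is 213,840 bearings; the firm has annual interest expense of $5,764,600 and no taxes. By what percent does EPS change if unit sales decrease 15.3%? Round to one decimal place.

-47.6%

At 213,840 units, contribution = 213,840 × $97.62 = $20,875,060.80.
Subtracting fixed costs: EBIT = $20,875,060.80 − $8,393,900 = $12,481,160.80.
Interest = $5,764,600.00, so EBIT − I = $6,716,560.80.
Degree of combined leverage = contribution ÷ (EBIT − I) = $20,875,060.80 ÷ $6,716,560.80 = 3.1080.
%ΔEPS = DCL × %ΔSales = 3.1080 × -15.3% = -47.6%.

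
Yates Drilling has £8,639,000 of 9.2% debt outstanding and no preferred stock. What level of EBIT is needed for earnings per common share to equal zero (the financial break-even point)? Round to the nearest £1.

Annual interest = 9.2% × £8,639,000 = £794,788.00.
With no preferred dividends, EPS = 0 when EBIT exactly covers interest, so the financial break-even EBIT is £794,788.00.

£794,788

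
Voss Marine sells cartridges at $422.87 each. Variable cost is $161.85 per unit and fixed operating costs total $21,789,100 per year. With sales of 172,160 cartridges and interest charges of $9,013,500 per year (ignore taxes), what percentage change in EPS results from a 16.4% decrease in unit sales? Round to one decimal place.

-52.1%

Total contribution margin = 172,160 × $261.02 = $44,937,203.20.
Subtracting fixed costs: EBIT = $44,937,203.20 − $21,789,100 = $23,148,103.20.
Interest = $9,013,500.00, so EBIT − I = $14,134,603.20.
Degree of combined leverage = contribution ÷ (EBIT − I) = $44,937,203.20 ÷ $14,134,603.20 = 3.1792.
EPS therefore changes by 3.1792 × (-16.4%) = -52.1%.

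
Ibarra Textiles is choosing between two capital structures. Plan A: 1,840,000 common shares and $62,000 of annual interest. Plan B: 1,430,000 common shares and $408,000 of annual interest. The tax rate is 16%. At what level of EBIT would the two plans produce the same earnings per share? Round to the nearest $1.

Set EPS_A = EPS_B: (EBIT − $62,000)(1 − 0.16) ÷ 1,840,000 = (EBIT − $408,000)(1 − 0.16) ÷ 1,430,000.
Cancelling (1 − t) and cross-multiplying: 1,430,000·(EBIT − 62,000) = 1,840,000·(EBIT − 408,000).
EBIT × (1,840,000 − 1,430,000) = 408,000 × 1,840,000 − 62,000 × 1,430,000 = 662,060,000,000, so EBIT = 662,060,000,000 ÷ 410,000 = 1,614,780.49.

$1,614,780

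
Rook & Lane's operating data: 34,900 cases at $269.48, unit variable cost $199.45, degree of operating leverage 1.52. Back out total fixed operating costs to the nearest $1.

Total contribution margin = 34,900 × $70.03 = $2,444,047.00.
DOL = contribution / EBIT, so EBIT = $2,444,047.00 / 1.52 = $1,607,925.66.
Fixed costs = CM − EBIT = $2,444,047.00 − $1,607,925.66 = $836,121.

$836,121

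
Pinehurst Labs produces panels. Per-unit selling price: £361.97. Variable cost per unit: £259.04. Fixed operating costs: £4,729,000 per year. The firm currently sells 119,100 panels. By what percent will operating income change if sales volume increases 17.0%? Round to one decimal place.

Contribution at this volume is 119,100 × £102.93 = £12,258,963.00.
EBIT = £12,258,963.00 − £4,729,000 = £7,529,963.00.
Degree of operating leverage = £12,258,963.00 / £7,529,963.00 = 1.6280.
Operating income changes by 1.6280 × +17.0% = +27.7%.

+27.7%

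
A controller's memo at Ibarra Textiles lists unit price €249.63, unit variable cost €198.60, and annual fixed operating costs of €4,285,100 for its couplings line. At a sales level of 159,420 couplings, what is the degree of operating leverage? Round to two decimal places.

2.11

Contribution at this volume is 159,420 × €51.03 = €8,135,202.60.
Subtracting fixed costs: EBIT = €8,135,202.60 − €4,285,100 = €3,850,102.60.
DOL = contribution ÷ EBIT = €8,135,202.60 ÷ €3,850,102.60 = 2.1130.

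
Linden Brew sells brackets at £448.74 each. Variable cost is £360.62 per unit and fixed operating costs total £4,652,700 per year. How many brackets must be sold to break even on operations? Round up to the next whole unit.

52,800 brackets

Contribution margin per unit = £448.74 − £360.62 = £88.12.
Break-even volume = fixed costs ÷ CM per unit = £4,652,700 ÷ £88.12 = 52,799.59, so 52,800 brackets.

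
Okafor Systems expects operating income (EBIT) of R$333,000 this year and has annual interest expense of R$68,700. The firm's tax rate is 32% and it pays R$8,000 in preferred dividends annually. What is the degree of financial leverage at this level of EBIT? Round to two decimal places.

Annual interest charges come to R$68,700.00.
Preferred dividends grossed up pre-tax: R$8,000 / (1 − 0.32) = R$11,764.71.
DFL = EBIT ÷ [EBIT − I − D_p/(1−t)] = R$333,000 ÷ [R$333,000 − R$68,700.00 − R$11,764.71] = R$333,000 ÷ R$252,535.29 = 1.3186.

1.32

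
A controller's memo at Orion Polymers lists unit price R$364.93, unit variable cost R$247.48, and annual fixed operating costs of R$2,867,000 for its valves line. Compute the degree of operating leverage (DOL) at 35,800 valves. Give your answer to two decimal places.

Total contribution margin = 35,800 × R$117.45 = R$4,204,710.00.
Subtracting fixed costs: EBIT = R$4,204,710.00 − R$2,867,000 = R$1,337,710.00.
DOL = contribution ÷ EBIT = R$4,204,710.00 ÷ R$1,337,710.00 = 3.1432.

3.14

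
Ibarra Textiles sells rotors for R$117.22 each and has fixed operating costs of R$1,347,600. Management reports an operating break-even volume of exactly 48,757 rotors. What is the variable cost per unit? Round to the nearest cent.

Contribution per unit must be FC / Q = R$1,347,600 / 48,757 = R$27.6391.
Hence VC = price − CM = R$117.22 − R$27.6391 = R$89.58.

R$89.58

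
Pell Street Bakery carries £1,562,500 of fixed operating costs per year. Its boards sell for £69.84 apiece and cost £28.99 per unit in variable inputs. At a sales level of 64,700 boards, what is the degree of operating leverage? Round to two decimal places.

2.45

Total contribution margin = 64,700 × £40.85 = £2,642,995.00.
Operating income = contribution − fixed costs = £2,642,995.00 − £1,562,500 = £1,080,495.00.
DOL = contribution ÷ EBIT = £2,642,995.00 ÷ £1,080,495.00 = 2.4461.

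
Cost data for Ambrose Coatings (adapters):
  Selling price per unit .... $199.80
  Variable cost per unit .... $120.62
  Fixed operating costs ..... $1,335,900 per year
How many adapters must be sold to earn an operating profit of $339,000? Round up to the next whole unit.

21,154 adapters

Each unit contributes $199.80 − $120.62 = $79.18.
Required volume = (fixed costs + target profit) ÷ CM = ($1,335,900 + $339,000) ÷ $79.18 = 21,153.07, so 21,154 adapters.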